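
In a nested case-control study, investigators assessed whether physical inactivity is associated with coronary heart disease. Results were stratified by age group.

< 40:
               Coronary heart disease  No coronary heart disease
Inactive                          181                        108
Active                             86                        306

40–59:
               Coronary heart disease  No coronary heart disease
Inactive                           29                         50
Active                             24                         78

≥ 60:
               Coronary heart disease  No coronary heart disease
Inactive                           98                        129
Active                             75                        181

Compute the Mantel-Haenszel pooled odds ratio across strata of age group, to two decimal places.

3.24

OR_MH = Σ(aᵢdᵢ/nᵢ) / Σ(bᵢcᵢ/nᵢ), where nᵢ is the stratum total.
Stratum 1 (< 40): n = 681; a·d/n = 181·306/681 = 81.3304; b·c/n = 108·86/681 = 13.6388
Stratum 2 (40–59): n = 181; a·d/n = 29·78/181 = 12.4972; b·c/n = 50·24/181 = 6.6298
Stratum 3 (≥ 60): n = 483; a·d/n = 98·181/483 = 36.7246; b·c/n = 129·75/483 = 20.0311
OR_MH = (81.3304 + 12.4972 + 36.7246) / (13.6388 + 6.6298 + 20.0311) = 130.5523 / 40.2997 = 3.23954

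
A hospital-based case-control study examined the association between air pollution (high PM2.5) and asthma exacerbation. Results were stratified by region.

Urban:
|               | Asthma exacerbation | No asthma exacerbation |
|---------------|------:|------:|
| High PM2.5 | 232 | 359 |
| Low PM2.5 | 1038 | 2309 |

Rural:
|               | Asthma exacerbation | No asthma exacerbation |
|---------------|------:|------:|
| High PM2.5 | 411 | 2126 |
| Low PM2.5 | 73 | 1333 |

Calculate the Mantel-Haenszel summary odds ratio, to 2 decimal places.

OR_MH = Σ(aᵢdᵢ/nᵢ) / Σ(bᵢcᵢ/nᵢ), where nᵢ is the stratum total.
Stratum 1 (Urban): n = 3938; a·d/n = 232·2309/3938 = 136.0305; b·c/n = 359·1038/3938 = 94.6272
Stratum 2 (Rural): n = 3943; a·d/n = 411·1333/3943 = 138.9457; b·c/n = 2126·73/3943 = 39.3604
OR_MH = (136.0305 + 138.9457) / (94.6272 + 39.3604) = 274.9762 / 133.9876 = 2.05225

2.05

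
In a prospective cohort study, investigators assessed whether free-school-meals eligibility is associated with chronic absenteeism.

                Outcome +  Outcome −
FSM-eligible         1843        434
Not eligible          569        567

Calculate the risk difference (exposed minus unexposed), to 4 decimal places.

Cells: a = 1843, b = 434, c = 569, d = 567.
Risk in exposed = 1843/2277 = 0.809398; risk in unexposed = 569/1136 = 0.500880.
Risk difference = 0.809398 − 0.500880 = 0.308518

0.3085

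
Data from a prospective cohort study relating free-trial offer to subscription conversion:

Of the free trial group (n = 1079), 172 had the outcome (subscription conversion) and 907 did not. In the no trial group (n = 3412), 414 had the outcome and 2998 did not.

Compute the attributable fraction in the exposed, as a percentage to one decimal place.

From the description: a = 172, b = 907, c = 414, d = 2998.
Risk in exposed = 172/1079 = 0.15941; risk in unexposed = 414/3412 = 0.12134.
RR = 0.15941/0.12134 = 1.31376
AR% = (RR − 1)/RR × 100 = (1.31376 − 1)/1.31376 × 100 = 23.8825%

23.9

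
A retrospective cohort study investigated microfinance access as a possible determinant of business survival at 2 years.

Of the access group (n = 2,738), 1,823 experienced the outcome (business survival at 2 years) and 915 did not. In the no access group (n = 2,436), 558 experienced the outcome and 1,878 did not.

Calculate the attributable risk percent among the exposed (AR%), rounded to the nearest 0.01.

From the description: a = 1823, b = 915, c = 558, d = 1878.
Risk in exposed = 1823/2738 = 0.66581; risk in unexposed = 558/2436 = 0.22906.
RR = 0.66581/0.22906 = 2.90667
AR% = (RR − 1)/RR × 100 = (2.90667 − 1)/2.90667 × 100 = 65.5964%

65.60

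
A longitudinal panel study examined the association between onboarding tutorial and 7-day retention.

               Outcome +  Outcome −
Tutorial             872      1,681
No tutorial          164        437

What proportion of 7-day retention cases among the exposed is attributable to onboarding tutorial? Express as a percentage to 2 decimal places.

Cells: a = 872, b = 1681, c = 164, d = 437.
Risk in exposed = 872/2553 = 0.34156; risk in unexposed = 164/601 = 0.27288.
RR = 0.34156/0.27288 = 1.25169
AR% = (RR − 1)/RR × 100 = (1.25169 − 1)/1.25169 × 100 = 20.1079%

20.11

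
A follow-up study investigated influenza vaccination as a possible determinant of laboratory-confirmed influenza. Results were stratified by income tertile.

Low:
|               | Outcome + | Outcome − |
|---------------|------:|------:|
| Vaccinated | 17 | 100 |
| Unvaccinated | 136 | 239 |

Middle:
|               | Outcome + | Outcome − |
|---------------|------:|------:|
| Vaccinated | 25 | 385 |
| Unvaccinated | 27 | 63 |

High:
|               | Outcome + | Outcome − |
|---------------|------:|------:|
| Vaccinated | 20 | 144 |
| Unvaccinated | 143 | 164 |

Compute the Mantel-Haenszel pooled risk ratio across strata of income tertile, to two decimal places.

0.29

RR_MH = Σ(aᵢ·n₀ᵢ/nᵢ) / Σ(cᵢ·n₁ᵢ/nᵢ), with n₁ᵢ = aᵢ+bᵢ (exposed), n₀ᵢ = cᵢ+dᵢ (unexposed), nᵢ = n₁ᵢ+n₀ᵢ.
Stratum 1 (Low): n₁ = 117, n₀ = 375, n = 492; a·n₀/n = 17·375/492 = 12.9573; c·n₁/n = 136·117/492 = 32.3415
Stratum 2 (Middle): n₁ = 410, n₀ = 90, n = 500; a·n₀/n = 25·90/500 = 4.5000; c·n₁/n = 27·410/500 = 22.1400
Stratum 3 (High): n₁ = 164, n₀ = 307, n = 471; a·n₀/n = 20·307/471 = 13.0361; c·n₁/n = 143·164/471 = 49.7919
RR_MH = (12.9573 + 4.5000 + 13.0361) / (32.3415 + 22.1400 + 49.7919) = 30.4934 / 104.2734 = 0.29244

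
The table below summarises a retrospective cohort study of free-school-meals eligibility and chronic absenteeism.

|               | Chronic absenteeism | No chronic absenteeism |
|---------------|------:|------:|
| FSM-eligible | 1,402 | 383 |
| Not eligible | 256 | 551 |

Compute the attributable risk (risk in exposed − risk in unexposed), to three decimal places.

0.468

Cells: a = 1402, b = 383, c = 256, d = 551.
Risk in exposed = 1402/1785 = 0.785434; risk in unexposed = 256/807 = 0.317224.
Risk difference = 0.785434 − 0.317224 = 0.468210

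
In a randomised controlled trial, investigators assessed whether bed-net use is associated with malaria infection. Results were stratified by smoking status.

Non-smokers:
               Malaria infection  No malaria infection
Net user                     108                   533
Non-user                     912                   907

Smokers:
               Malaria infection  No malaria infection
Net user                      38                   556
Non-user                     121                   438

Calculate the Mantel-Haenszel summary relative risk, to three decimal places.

0.328

RR_MH = Σ(aᵢ·n₀ᵢ/nᵢ) / Σ(cᵢ·n₁ᵢ/nᵢ), with n₁ᵢ = aᵢ+bᵢ (exposed), n₀ᵢ = cᵢ+dᵢ (unexposed), nᵢ = n₁ᵢ+n₀ᵢ.
Stratum 1 (Non-smokers): n₁ = 641, n₀ = 1819, n = 2460; a·n₀/n = 108·1819/2460 = 79.8585; c·n₁/n = 912·641/2460 = 237.6390
Stratum 2 (Smokers): n₁ = 594, n₀ = 559, n = 1153; a·n₀/n = 38·559/1153 = 18.4232; c·n₁/n = 121·594/1153 = 62.3365
RR_MH = (79.8585 + 18.4232) / (237.6390 + 62.3365) = 98.2818 / 299.9755 = 0.32763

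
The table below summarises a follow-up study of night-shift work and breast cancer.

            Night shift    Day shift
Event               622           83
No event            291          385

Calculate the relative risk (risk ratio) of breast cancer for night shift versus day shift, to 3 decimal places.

3.841

Reading the table with exposure as columns: a = 622 (Night shift, case), b = 291 (Night shift, non-case), c = 83 (Day shift, case), d = 385.
Risk in exposed = 622/913 = 0.68127; risk in unexposed = 83/468 = 0.17735.
RR = 0.68127 / 0.17735 = 3.84138
The risk among the exposed is 3.84 times that among the unexposed.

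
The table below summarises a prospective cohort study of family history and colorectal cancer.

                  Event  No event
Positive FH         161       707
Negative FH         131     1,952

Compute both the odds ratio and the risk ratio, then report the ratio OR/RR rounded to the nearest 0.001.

Cells: a = 161, b = 707, c = 131, d = 1952.
OR = (161·1952)/(707·131) = 314272/92617 = 3.39324
Risk in exposed = 161/868 = 0.18548; risk in unexposed = 131/2083 = 0.06289; RR = 2.94934
OR/RR = 3.39324 / 2.94934 = 1.15051
The outcome is not rare, so the OR lies further from 1 than the RR.

1.151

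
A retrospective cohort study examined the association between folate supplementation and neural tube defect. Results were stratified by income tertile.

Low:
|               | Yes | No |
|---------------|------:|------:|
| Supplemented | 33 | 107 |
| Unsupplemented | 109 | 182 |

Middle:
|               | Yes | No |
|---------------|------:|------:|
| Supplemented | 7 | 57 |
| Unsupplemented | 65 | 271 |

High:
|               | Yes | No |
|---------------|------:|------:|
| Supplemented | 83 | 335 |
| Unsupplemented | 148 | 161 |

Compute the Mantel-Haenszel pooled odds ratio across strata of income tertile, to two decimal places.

0.35

OR_MH = Σ(aᵢdᵢ/nᵢ) / Σ(bᵢcᵢ/nᵢ), where nᵢ is the stratum total.
Stratum 1 (Low): n = 431; a·d/n = 33·182/431 = 13.9350; b·c/n = 107·109/431 = 27.0603
Stratum 2 (Middle): n = 400; a·d/n = 7·271/400 = 4.7425; b·c/n = 57·65/400 = 9.2625
Stratum 3 (High): n = 727; a·d/n = 83·161/727 = 18.3810; b·c/n = 335·148/727 = 68.1981
OR_MH = (13.9350 + 4.7425 + 18.3810) / (27.0603 + 9.2625 + 68.1981) = 37.0586 / 104.5209 = 0.35456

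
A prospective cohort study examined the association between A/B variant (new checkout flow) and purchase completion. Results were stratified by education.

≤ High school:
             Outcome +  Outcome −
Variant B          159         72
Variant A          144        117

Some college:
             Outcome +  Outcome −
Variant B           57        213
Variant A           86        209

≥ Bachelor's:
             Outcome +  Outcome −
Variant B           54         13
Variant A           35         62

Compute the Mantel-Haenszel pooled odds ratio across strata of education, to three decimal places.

OR_MH = Σ(aᵢdᵢ/nᵢ) / Σ(bᵢcᵢ/nᵢ), where nᵢ is the stratum total.
Stratum 1 (≤ High school): n = 492; a·d/n = 159·117/492 = 37.8110; b·c/n = 72·144/492 = 21.0732
Stratum 2 (Some college): n = 565; a·d/n = 57·209/565 = 21.0850; b·c/n = 213·86/565 = 32.4212
Stratum 3 (≥ Bachelor's): n = 164; a·d/n = 54·62/164 = 20.4146; b·c/n = 13·35/164 = 2.7744
OR_MH = (37.8110 + 21.0850 + 20.4146) / (21.0732 + 32.4212 + 2.7744) = 79.3106 / 56.2688 = 1.40949

1.409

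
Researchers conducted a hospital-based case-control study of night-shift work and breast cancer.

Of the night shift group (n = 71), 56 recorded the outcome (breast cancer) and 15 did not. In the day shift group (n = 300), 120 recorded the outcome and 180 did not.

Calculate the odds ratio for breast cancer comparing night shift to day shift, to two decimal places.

From the description: a = 56, b = 15, c = 120, d = 180.
OR = (a·d)/(b·c) = (56 × 180) / (15 × 120) = 10080 / 1800 = 5.60000
The odds of breast cancer are about 5.60 times as high in the night shift group.

5.60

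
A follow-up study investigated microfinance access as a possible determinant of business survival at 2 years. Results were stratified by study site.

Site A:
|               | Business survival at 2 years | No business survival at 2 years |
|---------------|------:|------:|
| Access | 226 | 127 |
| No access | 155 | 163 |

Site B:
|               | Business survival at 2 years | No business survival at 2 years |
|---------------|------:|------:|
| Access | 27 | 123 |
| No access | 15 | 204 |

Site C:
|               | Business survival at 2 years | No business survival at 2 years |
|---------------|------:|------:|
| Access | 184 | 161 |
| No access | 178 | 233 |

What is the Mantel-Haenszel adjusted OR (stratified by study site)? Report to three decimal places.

1.752

OR_MH = Σ(aᵢdᵢ/nᵢ) / Σ(bᵢcᵢ/nᵢ), where nᵢ is the stratum total.
Stratum 1 (Site A): n = 671; a·d/n = 226·163/671 = 54.9001; b·c/n = 127·155/671 = 29.3368
Stratum 2 (Site B): n = 369; a·d/n = 27·204/369 = 14.9268; b·c/n = 123·15/369 = 5.0000
Stratum 3 (Site C): n = 756; a·d/n = 184·233/756 = 56.7090; b·c/n = 161·178/756 = 37.9074
OR_MH = (54.9001 + 14.9268 + 56.7090) / (29.3368 + 5.0000 + 37.9074) = 126.5360 / 72.2442 = 1.75150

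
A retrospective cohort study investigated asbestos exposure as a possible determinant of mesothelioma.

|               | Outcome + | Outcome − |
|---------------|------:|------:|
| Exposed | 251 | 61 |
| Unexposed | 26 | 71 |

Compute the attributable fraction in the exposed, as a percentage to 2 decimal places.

66.68

Cells: a = 251, b = 61, c = 26, d = 71.
Risk in exposed = 251/312 = 0.80449; risk in unexposed = 26/97 = 0.26804.
RR = 0.80449/0.26804 = 3.00136
AR% = (RR − 1)/RR × 100 = (3.00136 − 1)/3.00136 × 100 = 66.6817%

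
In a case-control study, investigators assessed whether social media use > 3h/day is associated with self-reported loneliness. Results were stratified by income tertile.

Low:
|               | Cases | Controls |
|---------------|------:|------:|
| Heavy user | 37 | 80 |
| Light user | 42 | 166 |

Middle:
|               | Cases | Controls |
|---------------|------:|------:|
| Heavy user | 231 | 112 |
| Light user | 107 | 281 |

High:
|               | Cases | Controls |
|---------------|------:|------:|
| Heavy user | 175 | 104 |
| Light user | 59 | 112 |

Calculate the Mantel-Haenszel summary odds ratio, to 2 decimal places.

3.75

OR_MH = Σ(aᵢdᵢ/nᵢ) / Σ(bᵢcᵢ/nᵢ), where nᵢ is the stratum total.
Stratum 1 (Low): n = 325; a·d/n = 37·166/325 = 18.8985; b·c/n = 80·42/325 = 10.3385
Stratum 2 (Middle): n = 731; a·d/n = 231·281/731 = 88.7975; b·c/n = 112·107/731 = 16.3940
Stratum 3 (High): n = 450; a·d/n = 175·112/450 = 43.5556; b·c/n = 104·59/450 = 13.6356
OR_MH = (18.8985 + 88.7975 + 43.5556) / (10.3385 + 16.3940 + 13.6356) = 151.2516 / 40.3680 = 3.74682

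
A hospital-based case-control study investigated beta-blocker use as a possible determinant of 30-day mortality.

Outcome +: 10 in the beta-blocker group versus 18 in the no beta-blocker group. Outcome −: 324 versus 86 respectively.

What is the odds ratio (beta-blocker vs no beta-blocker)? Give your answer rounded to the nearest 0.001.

0.147

From the description: a = 10, b = 324, c = 18, d = 86.
OR = (a·d)/(b·c) = (10 × 86) / (324 × 18) = 860 / 5832 = 0.14746
Exposure is associated with lower odds of 30-day mortality (OR = 0.15 < 1).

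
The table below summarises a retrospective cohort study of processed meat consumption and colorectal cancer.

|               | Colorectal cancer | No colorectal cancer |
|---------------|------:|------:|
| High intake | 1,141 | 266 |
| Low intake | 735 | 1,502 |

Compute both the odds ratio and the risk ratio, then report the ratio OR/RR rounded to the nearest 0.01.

3.55

Cells: a = 1141, b = 266, c = 735, d = 1502.
OR = (1141·1502)/(266·735) = 1713782/195510 = 8.76570
Risk in exposed = 1141/1407 = 0.81095; risk in unexposed = 735/2237 = 0.32857; RR = 2.46814
OR/RR = 8.76570 / 2.46814 = 3.55154
The outcome is not rare, so the OR lies further from 1 than the RR.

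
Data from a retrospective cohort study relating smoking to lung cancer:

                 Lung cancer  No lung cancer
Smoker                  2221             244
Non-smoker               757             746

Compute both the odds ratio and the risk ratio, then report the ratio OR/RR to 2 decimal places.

5.01

Cells: a = 2221, b = 244, c = 757, d = 746.
OR = (2221·746)/(244·757) = 1656866/184708 = 8.97019
Risk in exposed = 2221/2465 = 0.90101; risk in unexposed = 757/1503 = 0.50366; RR = 1.78894
OR/RR = 8.97019 / 1.78894 = 5.01426
The outcome is not rare, so the OR lies further from 1 than the RR.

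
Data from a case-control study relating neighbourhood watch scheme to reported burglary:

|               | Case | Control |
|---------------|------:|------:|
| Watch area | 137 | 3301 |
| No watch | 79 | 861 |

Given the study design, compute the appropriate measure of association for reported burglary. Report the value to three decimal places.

Cells: a = 137, b = 3301, c = 79, d = 861.
This is a case-control study: participants were sampled on outcome status, so risks in the source population cannot be estimated directly — relative risk is not valid here. The odds ratio is the appropriate measure.
OR = (a·d)/(b·c) = (137 × 861) / (3301 × 79) = 117957 / 260779 = 0.45233

0.452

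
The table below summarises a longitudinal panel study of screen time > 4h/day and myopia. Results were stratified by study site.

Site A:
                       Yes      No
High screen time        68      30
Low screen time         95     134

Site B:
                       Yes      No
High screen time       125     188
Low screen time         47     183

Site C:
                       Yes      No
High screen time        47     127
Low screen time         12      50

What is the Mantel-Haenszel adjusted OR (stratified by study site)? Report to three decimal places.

OR_MH = Σ(aᵢdᵢ/nᵢ) / Σ(bᵢcᵢ/nᵢ), where nᵢ is the stratum total.
Stratum 1 (Site A): n = 327; a·d/n = 68·134/327 = 27.8654; b·c/n = 30·95/327 = 8.7156
Stratum 2 (Site B): n = 543; a·d/n = 125·183/543 = 42.1271; b·c/n = 188·47/543 = 16.2726
Stratum 3 (Site C): n = 236; a·d/n = 47·50/236 = 9.9576; b·c/n = 127·12/236 = 6.4576
OR_MH = (27.8654 + 42.1271 + 9.9576) / (8.7156 + 16.2726 + 6.4576) = 79.9501 / 31.4458 = 2.54248

2.542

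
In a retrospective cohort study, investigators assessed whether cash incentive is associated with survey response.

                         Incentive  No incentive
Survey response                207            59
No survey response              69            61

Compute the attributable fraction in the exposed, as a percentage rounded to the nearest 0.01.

Reading the table with exposure as columns: a = 207 (Incentive, case), b = 69 (Incentive, non-case), c = 59 (No incentive, case), d = 61.
Risk in exposed = 207/276 = 0.75000; risk in unexposed = 59/120 = 0.49167.
RR = 0.75000/0.49167 = 1.52542
AR% = (RR − 1)/RR × 100 = (1.52542 − 1)/1.52542 × 100 = 34.4444%

34.44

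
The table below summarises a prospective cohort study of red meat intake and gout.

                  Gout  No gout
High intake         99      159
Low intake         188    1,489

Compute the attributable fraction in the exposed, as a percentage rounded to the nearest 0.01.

70.78

Cells: a = 99, b = 159, c = 188, d = 1489.
Risk in exposed = 99/258 = 0.38372; risk in unexposed = 188/1677 = 0.11210.
RR = 0.38372/0.11210 = 3.42287
AR% = (RR − 1)/RR × 100 = (3.42287 − 1)/3.42287 × 100 = 70.7848%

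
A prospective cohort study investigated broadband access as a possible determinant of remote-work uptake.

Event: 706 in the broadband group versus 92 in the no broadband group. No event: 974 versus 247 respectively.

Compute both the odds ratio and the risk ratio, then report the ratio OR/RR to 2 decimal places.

1.26

From the description: a = 706, b = 974, c = 92, d = 247.
OR = (706·247)/(974·92) = 174382/89608 = 1.94605
Risk in exposed = 706/1680 = 0.42024; risk in unexposed = 92/339 = 0.27139; RR = 1.54849
OR/RR = 1.94605 / 1.54849 = 1.25675
The outcome is not rare, so the OR lies further from 1 than the RR.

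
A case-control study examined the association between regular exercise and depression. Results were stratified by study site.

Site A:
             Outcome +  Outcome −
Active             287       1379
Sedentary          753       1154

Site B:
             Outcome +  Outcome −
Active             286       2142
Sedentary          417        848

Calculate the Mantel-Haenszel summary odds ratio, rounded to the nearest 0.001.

0.297

OR_MH = Σ(aᵢdᵢ/nᵢ) / Σ(bᵢcᵢ/nᵢ), where nᵢ is the stratum total.
Stratum 1 (Site A): n = 3573; a·d/n = 287·1154/3573 = 92.6947; b·c/n = 1379·753/3573 = 290.6205
Stratum 2 (Site B): n = 3693; a·d/n = 286·848/3693 = 65.6724; b·c/n = 2142·417/3693 = 241.8668
OR_MH = (92.6947 + 65.6724) / (290.6205 + 241.8668) = 158.3670 / 532.4873 = 0.29741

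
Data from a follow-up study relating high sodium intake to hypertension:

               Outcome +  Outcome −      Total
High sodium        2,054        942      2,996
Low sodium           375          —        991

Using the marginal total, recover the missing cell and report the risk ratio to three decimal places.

The missing cell is in the unexposed row: 991 − 375 = 616.
So a = 2054, b = 942, c = 375, d = 616.
RR = [a/(a+b)] / [c/(c+d)] = (2054/2996) / (375/991) = 0.68558/0.37841 = 1.81176

1.812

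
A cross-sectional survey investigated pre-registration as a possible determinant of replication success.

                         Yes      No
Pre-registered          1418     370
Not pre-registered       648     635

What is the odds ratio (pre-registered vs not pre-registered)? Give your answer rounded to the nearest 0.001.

3.756

Cells: a = 1418, b = 370, c = 648, d = 635.
OR = (a·d)/(b·c) = (1418 × 635) / (370 × 648) = 900430 / 239760 = 3.75555
The odds of replication success are about 3.76 times as high in the pre-registered group.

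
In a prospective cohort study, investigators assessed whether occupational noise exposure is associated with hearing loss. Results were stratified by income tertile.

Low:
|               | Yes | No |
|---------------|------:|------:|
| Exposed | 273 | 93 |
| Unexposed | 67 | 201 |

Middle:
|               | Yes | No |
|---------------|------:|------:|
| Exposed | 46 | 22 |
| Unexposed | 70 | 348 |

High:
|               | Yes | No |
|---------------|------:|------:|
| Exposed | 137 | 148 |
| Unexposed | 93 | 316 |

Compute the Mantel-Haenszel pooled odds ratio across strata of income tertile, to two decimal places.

5.54

OR_MH = Σ(aᵢdᵢ/nᵢ) / Σ(bᵢcᵢ/nᵢ), where nᵢ is the stratum total.
Stratum 1 (Low): n = 634; a·d/n = 273·201/634 = 86.5505; b·c/n = 93·67/634 = 9.8281
Stratum 2 (Middle): n = 486; a·d/n = 46·348/486 = 32.9383; b·c/n = 22·70/486 = 3.1687
Stratum 3 (High): n = 694; a·d/n = 137·316/694 = 62.3804; b·c/n = 148·93/694 = 19.8329
OR_MH = (86.5505 + 32.9383 + 62.3804) / (9.8281 + 3.1687 + 19.8329) = 181.8691 / 32.8297 = 5.53978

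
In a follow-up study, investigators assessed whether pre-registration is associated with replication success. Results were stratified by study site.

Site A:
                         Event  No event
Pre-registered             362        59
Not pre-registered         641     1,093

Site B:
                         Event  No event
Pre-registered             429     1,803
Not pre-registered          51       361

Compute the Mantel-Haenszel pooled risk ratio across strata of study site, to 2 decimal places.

2.13

RR_MH = Σ(aᵢ·n₀ᵢ/nᵢ) / Σ(cᵢ·n₁ᵢ/nᵢ), with n₁ᵢ = aᵢ+bᵢ (exposed), n₀ᵢ = cᵢ+dᵢ (unexposed), nᵢ = n₁ᵢ+n₀ᵢ.
Stratum 1 (Site A): n₁ = 421, n₀ = 1734, n = 2155; a·n₀/n = 362·1734/2155 = 291.2798; c·n₁/n = 641·421/2155 = 125.2255
Stratum 2 (Site B): n₁ = 2232, n₀ = 412, n = 2644; a·n₀/n = 429·412/2644 = 66.8487; c·n₁/n = 51·2232/2644 = 43.0530
RR_MH = (291.2798 + 66.8487) / (125.2255 + 43.0530) = 358.1285 / 168.2785 = 2.12819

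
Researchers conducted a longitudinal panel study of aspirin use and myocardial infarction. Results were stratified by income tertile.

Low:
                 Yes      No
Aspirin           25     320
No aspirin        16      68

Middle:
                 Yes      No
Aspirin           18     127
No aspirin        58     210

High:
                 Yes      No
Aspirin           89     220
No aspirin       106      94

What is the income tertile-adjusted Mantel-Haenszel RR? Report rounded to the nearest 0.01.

RR_MH = Σ(aᵢ·n₀ᵢ/nᵢ) / Σ(cᵢ·n₁ᵢ/nᵢ), with n₁ᵢ = aᵢ+bᵢ (exposed), n₀ᵢ = cᵢ+dᵢ (unexposed), nᵢ = n₁ᵢ+n₀ᵢ.
Stratum 1 (Low): n₁ = 345, n₀ = 84, n = 429; a·n₀/n = 25·84/429 = 4.8951; c·n₁/n = 16·345/429 = 12.8671
Stratum 2 (Middle): n₁ = 145, n₀ = 268, n = 413; a·n₀/n = 18·268/413 = 11.6804; c·n₁/n = 58·145/413 = 20.3632
Stratum 3 (High): n₁ = 309, n₀ = 200, n = 509; a·n₀/n = 89·200/509 = 34.9705; c·n₁/n = 106·309/509 = 64.3497
RR_MH = (4.8951 + 11.6804 + 34.9705) / (12.8671 + 20.3632 + 64.3497) = 51.5460 / 97.5800 = 0.52824

0.53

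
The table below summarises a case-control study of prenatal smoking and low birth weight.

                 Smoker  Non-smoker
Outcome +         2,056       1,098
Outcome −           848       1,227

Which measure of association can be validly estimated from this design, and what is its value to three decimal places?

Reading the table with exposure as columns: a = 2056 (Smoker, case), b = 848 (Smoker, non-case), c = 1098 (Non-smoker, case), d = 1227.
This is a case-control study: participants were sampled on outcome status, so risks in the source population cannot be estimated directly — relative risk is not valid here. The odds ratio is the appropriate measure.
OR = (a·d)/(b·c) = (2056 × 1227) / (848 × 1098) = 2522712 / 931104 = 2.70938

2.709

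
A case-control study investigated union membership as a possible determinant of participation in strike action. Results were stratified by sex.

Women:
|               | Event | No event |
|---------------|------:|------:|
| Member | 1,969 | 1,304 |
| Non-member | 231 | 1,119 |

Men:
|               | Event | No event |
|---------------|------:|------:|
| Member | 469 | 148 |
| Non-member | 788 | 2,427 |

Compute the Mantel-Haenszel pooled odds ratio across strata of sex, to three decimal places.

8.093

OR_MH = Σ(aᵢdᵢ/nᵢ) / Σ(bᵢcᵢ/nᵢ), where nᵢ is the stratum total.
Stratum 1 (Women): n = 4623; a·d/n = 1969·1119/4623 = 476.5977; b·c/n = 1304·231/4623 = 65.1577
Stratum 2 (Men): n = 3832; a·d/n = 469·2427/3832 = 297.0415; b·c/n = 148·788/3832 = 30.4342
OR_MH = (476.5977 + 297.0415) / (65.1577 + 30.4342) = 773.6392 / 95.5919 = 8.09314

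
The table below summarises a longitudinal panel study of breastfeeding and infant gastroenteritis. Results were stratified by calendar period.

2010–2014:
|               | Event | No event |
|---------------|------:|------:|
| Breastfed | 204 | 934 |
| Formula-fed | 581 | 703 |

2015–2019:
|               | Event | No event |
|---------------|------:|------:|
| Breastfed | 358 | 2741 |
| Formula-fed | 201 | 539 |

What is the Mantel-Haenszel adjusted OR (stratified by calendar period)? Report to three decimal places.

OR_MH = Σ(aᵢdᵢ/nᵢ) / Σ(bᵢcᵢ/nᵢ), where nᵢ is the stratum total.
Stratum 1 (2010–2014): n = 2422; a·d/n = 204·703/2422 = 59.2122; b·c/n = 934·581/2422 = 224.0520
Stratum 2 (2015–2019): n = 3839; a·d/n = 358·539/3839 = 50.2636; b·c/n = 2741·201/3839 = 143.5116
OR_MH = (59.2122 + 50.2636) / (224.0520 + 143.5116) = 109.4758 / 367.5636 = 0.29784

0.298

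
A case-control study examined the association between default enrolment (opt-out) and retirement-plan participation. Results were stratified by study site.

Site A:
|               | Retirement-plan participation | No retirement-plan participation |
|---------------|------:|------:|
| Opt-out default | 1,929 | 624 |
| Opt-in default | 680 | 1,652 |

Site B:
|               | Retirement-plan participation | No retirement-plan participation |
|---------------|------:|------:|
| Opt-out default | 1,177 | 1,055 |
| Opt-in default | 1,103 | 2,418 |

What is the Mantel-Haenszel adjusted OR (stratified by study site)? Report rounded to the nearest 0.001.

3.967

OR_MH = Σ(aᵢdᵢ/nᵢ) / Σ(bᵢcᵢ/nᵢ), where nᵢ is the stratum total.
Stratum 1 (Site A): n = 4885; a·d/n = 1929·1652/4885 = 652.3455; b·c/n = 624·680/4885 = 86.8618
Stratum 2 (Site B): n = 5753; a·d/n = 1177·2418/5753 = 494.6960; b·c/n = 1055·1103/5753 = 202.2710
OR_MH = (652.3455 + 494.6960) / (86.8618 + 202.2710) = 1147.0415 / 289.1328 = 3.96718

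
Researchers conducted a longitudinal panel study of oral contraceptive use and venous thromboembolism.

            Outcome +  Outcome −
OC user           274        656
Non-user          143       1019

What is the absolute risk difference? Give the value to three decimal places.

0.172

Cells: a = 274, b = 656, c = 143, d = 1019.
Risk in exposed = 274/930 = 0.294624; risk in unexposed = 143/1162 = 0.123064.
Risk difference = 0.294624 − 0.123064 = 0.171560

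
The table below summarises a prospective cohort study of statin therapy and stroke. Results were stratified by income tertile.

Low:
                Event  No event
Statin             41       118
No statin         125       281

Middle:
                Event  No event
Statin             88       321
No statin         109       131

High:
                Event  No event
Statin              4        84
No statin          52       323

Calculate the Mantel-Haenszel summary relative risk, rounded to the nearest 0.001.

RR_MH = Σ(aᵢ·n₀ᵢ/nᵢ) / Σ(cᵢ·n₁ᵢ/nᵢ), with n₁ᵢ = aᵢ+bᵢ (exposed), n₀ᵢ = cᵢ+dᵢ (unexposed), nᵢ = n₁ᵢ+n₀ᵢ.
Stratum 1 (Low): n₁ = 159, n₀ = 406, n = 565; a·n₀/n = 41·406/565 = 29.4619; c·n₁/n = 125·159/565 = 35.1770
Stratum 2 (Middle): n₁ = 409, n₀ = 240, n = 649; a·n₀/n = 88·240/649 = 32.5424; c·n₁/n = 109·409/649 = 68.6918
Stratum 3 (High): n₁ = 88, n₀ = 375, n = 463; a·n₀/n = 4·375/463 = 3.2397; c·n₁/n = 52·88/463 = 9.8834
RR_MH = (29.4619 + 32.5424 + 3.2397) / (35.1770 + 68.6918 + 9.8834) = 65.2441 / 113.7522 = 0.57356

0.574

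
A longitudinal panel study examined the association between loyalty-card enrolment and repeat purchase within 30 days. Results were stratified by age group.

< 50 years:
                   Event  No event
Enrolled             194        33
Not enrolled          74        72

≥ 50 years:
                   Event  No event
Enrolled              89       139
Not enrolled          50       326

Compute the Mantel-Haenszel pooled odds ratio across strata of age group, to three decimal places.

4.735

OR_MH = Σ(aᵢdᵢ/nᵢ) / Σ(bᵢcᵢ/nᵢ), where nᵢ is the stratum total.
Stratum 1 (< 50 years): n = 373; a·d/n = 194·72/373 = 37.4477; b·c/n = 33·74/373 = 6.5469
Stratum 2 (≥ 50 years): n = 604; a·d/n = 89·326/604 = 48.0364; b·c/n = 139·50/604 = 11.5066
OR_MH = (37.4477 + 48.0364) / (6.5469 + 11.5066) = 85.4841 / 18.0535 = 4.73504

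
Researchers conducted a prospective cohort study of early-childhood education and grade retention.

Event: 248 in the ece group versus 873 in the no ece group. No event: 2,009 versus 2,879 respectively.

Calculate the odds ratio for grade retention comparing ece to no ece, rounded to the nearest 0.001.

0.407

From the description: a = 248, b = 2009, c = 873, d = 2879.
OR = (a·d)/(b·c) = (248 × 2879) / (2009 × 873) = 713992 / 1753857 = 0.40710
Exposure is associated with lower odds of grade retention (OR = 0.41 < 1).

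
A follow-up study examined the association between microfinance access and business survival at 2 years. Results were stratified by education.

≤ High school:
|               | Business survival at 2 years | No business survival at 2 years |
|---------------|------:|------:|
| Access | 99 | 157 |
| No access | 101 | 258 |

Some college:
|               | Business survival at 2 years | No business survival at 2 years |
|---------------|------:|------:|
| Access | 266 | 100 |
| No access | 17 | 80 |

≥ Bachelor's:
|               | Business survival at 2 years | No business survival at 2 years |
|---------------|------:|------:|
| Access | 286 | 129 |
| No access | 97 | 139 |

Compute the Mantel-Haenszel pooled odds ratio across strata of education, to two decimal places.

OR_MH = Σ(aᵢdᵢ/nᵢ) / Σ(bᵢcᵢ/nᵢ), where nᵢ is the stratum total.
Stratum 1 (≤ High school): n = 615; a·d/n = 99·258/615 = 41.5317; b·c/n = 157·101/615 = 25.7837
Stratum 2 (Some college): n = 463; a·d/n = 266·80/463 = 45.9611; b·c/n = 100·17/463 = 3.6717
Stratum 3 (≥ Bachelor's): n = 651; a·d/n = 286·139/651 = 61.0661; b·c/n = 129·97/651 = 19.2212
OR_MH = (41.5317 + 45.9611 + 61.0661) / (25.7837 + 3.6717 + 19.2212) = 148.5589 / 48.6766 = 3.05195

3.05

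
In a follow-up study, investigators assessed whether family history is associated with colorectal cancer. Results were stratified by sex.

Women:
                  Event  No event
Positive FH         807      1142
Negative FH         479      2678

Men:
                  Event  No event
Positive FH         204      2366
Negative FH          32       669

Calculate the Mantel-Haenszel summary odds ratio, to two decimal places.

OR_MH = Σ(aᵢdᵢ/nᵢ) / Σ(bᵢcᵢ/nᵢ), where nᵢ is the stratum total.
Stratum 1 (Women): n = 5106; a·d/n = 807·2678/5106 = 423.2562; b·c/n = 1142·479/5106 = 107.1324
Stratum 2 (Men): n = 3271; a·d/n = 204·669/3271 = 41.7230; b·c/n = 2366·32/3271 = 23.1464
OR_MH = (423.2562 + 41.7230) / (107.1324 + 23.1464) = 464.9792 / 130.2788 = 3.56911

3.57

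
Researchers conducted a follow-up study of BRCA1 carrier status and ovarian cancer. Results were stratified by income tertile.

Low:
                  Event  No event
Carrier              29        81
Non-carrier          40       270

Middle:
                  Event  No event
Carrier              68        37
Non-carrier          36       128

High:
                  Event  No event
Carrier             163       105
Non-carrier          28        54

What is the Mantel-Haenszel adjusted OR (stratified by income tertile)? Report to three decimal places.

3.615

OR_MH = Σ(aᵢdᵢ/nᵢ) / Σ(bᵢcᵢ/nᵢ), where nᵢ is the stratum total.
Stratum 1 (Low): n = 420; a·d/n = 29·270/420 = 18.6429; b·c/n = 81·40/420 = 7.7143
Stratum 2 (Middle): n = 269; a·d/n = 68·128/269 = 32.3569; b·c/n = 37·36/269 = 4.9517
Stratum 3 (High): n = 350; a·d/n = 163·54/350 = 25.1486; b·c/n = 105·28/350 = 8.4000
OR_MH = (18.6429 + 32.3569 + 25.1486) / (7.7143 + 4.9517 + 8.4000) = 76.1483 / 21.0660 = 3.61476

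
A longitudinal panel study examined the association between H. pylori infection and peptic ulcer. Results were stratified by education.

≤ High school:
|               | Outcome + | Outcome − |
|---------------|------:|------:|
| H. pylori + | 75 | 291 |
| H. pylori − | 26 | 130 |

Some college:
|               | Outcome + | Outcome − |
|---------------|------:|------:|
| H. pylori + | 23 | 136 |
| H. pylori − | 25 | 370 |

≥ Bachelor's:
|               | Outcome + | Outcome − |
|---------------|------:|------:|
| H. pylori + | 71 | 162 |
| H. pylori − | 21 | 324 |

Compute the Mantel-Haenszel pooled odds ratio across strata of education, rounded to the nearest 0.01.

2.78

OR_MH = Σ(aᵢdᵢ/nᵢ) / Σ(bᵢcᵢ/nᵢ), where nᵢ is the stratum total.
Stratum 1 (≤ High school): n = 522; a·d/n = 75·130/522 = 18.6782; b·c/n = 291·26/522 = 14.4943
Stratum 2 (Some college): n = 554; a·d/n = 23·370/554 = 15.3610; b·c/n = 136·25/554 = 6.1372
Stratum 3 (≥ Bachelor's): n = 578; a·d/n = 71·324/578 = 39.7993; b·c/n = 162·21/578 = 5.8858
OR_MH = (18.6782 + 15.3610 + 39.7993) / (14.4943 + 6.1372 + 5.8858) = 73.8385 / 26.5173 = 2.78455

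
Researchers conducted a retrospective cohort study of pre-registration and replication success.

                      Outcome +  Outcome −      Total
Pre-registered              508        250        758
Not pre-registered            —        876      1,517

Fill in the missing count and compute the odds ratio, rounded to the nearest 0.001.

2.777

The missing cell is in the unexposed row: 1517 − 876 = 641.
So a = 508, b = 250, c = 641, d = 876.
OR = (a·d)/(b·c) = (508 × 876) / (250 × 641) = 445008 / 160250 = 2.77696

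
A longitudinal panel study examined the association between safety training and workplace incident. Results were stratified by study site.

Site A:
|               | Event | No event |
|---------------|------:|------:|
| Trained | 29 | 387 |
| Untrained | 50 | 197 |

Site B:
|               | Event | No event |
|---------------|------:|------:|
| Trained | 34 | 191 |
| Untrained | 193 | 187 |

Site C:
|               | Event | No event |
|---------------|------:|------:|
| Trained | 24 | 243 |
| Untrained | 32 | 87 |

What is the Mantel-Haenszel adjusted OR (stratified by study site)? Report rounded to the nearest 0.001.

0.223

OR_MH = Σ(aᵢdᵢ/nᵢ) / Σ(bᵢcᵢ/nᵢ), where nᵢ is the stratum total.
Stratum 1 (Site A): n = 663; a·d/n = 29·197/663 = 8.6169; b·c/n = 387·50/663 = 29.1855
Stratum 2 (Site B): n = 605; a·d/n = 34·187/605 = 10.5091; b·c/n = 191·193/605 = 60.9306
Stratum 3 (Site C): n = 386; a·d/n = 24·87/386 = 5.4093; b·c/n = 243·32/386 = 20.1451
OR_MH = (8.6169 + 10.5091 + 5.4093) / (29.1855 + 60.9306 + 20.1451) = 24.5353 / 110.2612 = 0.22252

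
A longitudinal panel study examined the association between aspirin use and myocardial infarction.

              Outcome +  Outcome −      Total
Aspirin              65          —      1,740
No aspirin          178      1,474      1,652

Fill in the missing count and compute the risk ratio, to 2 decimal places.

The missing cell is in the exposed row: 1740 − 65 = 1675.
So a = 65, b = 1675, c = 178, d = 1474.
RR = [a/(a+b)] / [c/(c+d)] = (65/1740) / (178/1652) = 0.03736/0.10775 = 0.34670

0.35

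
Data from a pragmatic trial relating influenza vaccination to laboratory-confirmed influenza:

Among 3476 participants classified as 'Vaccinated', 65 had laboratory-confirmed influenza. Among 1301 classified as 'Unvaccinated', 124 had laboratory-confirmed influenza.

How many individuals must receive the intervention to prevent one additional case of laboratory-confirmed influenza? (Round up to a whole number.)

14

Risk in treated group = 65/3476 = 0.01870; risk in control = 124/1301 = 0.09531.
Absolute risk reduction = 0.09531 − 0.01870 = 0.07661
NNT = 1 / ARR = 1 / 0.07661 = 13.053 → round up → 14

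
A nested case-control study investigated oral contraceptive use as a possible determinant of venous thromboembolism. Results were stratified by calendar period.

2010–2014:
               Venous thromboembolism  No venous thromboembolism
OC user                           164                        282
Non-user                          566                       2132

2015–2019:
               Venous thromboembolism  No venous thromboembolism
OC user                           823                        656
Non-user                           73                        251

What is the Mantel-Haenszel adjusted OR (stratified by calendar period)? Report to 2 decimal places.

OR_MH = Σ(aᵢdᵢ/nᵢ) / Σ(bᵢcᵢ/nᵢ), where nᵢ is the stratum total.
Stratum 1 (2010–2014): n = 3144; a·d/n = 164·2132/3144 = 111.2112; b·c/n = 282·566/3144 = 50.7672
Stratum 2 (2015–2019): n = 1803; a·d/n = 823·251/1803 = 114.5718; b·c/n = 656·73/1803 = 26.5602
OR_MH = (111.2112 + 114.5718) / (50.7672 + 26.5602) = 225.7830 / 77.3274 = 2.91983

2.92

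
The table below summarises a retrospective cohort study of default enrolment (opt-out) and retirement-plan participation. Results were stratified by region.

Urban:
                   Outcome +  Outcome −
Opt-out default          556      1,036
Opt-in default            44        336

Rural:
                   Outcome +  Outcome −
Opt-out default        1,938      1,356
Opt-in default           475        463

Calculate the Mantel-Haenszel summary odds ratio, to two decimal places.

1.75

OR_MH = Σ(aᵢdᵢ/nᵢ) / Σ(bᵢcᵢ/nᵢ), where nᵢ is the stratum total.
Stratum 1 (Urban): n = 1972; a·d/n = 556·336/1972 = 94.7343; b·c/n = 1036·44/1972 = 23.1156
Stratum 2 (Rural): n = 4232; a·d/n = 1938·463/4232 = 212.0260; b·c/n = 1356·475/4232 = 152.1975
OR_MH = (94.7343 + 212.0260) / (23.1156 + 152.1975) = 306.7603 / 175.3132 = 1.74978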